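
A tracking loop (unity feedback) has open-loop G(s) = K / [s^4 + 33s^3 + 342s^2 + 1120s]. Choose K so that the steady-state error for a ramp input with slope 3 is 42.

Lowest-order denominator term is 1120s, so the open loop has 1 pole at the origin → type 1 system.
K_v = lim_{s→0} s·G(s) = K / 1120 = (1/1120)·K.
e_ss = 3/K_v = 42 ⇒ K_v = 1/14 ⇒ K = (1/14)/(1/1120) = 80.

80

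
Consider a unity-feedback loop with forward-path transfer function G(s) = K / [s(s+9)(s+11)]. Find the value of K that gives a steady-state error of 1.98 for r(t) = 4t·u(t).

The open loop has one pole at the origin → type 1 system.
K_v = lim_{s→0} s·G(s) = K / (9·11) = (1/99)·K.
e_ss = 4/K_v = 1.98 ⇒ K_v = 200/99 ⇒ K = (200/99)/(1/99) = 200.

200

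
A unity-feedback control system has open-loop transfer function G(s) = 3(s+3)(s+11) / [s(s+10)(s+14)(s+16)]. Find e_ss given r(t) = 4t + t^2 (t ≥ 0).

infinity

The open loop has one pole at the origin → type 1 system. Treating each term separately:
  • 4t: e_ss = 4/K_v with K_v=99/2240 → 8960/99.
  • t^2: a type-1 system cannot track it, e_ss → ∞.
The unbounded component dominates.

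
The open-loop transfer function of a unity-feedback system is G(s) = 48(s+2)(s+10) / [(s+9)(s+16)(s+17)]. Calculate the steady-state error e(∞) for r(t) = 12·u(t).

G(s) has no factors of s in the denominator, so the system is type 0.
K_p = lim_{s→0} G(s) = 48·2·10 / (9·16·17) = 20/51.
e_ss = 12/(1 + K_p) = 12/(71/51) = 612/71.

612/71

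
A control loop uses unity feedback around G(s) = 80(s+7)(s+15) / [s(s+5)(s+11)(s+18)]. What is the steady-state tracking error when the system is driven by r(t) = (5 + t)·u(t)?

G(s) has one factor of s in the denominator, so the system is type 1. Treating each term separately:
  • 5: tracked with zero error.
  • t: e_ss = 1/K_v with K_v=280/33 → 33/280.
Total e_ss = 33/280.

33/280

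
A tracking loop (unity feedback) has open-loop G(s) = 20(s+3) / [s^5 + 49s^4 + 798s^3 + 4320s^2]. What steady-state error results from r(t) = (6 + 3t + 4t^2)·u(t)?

Lowest-order denominator term is 4320s^2, so the open loop has 2 poles at the origin → type 2 system. Taking each input component in turn:
  • 6: tracked with zero error.
  • 3t: tracked with zero error.
  • 4t^2: e_ss = 8/K_a with K_a=1/72 → 576.
Total e_ss = 576.

576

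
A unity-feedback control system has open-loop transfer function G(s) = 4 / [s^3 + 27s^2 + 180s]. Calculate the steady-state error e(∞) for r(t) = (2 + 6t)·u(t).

270

Lowest-order denominator term is 180s, so the open loop has 1 pole at the origin → type 1 system. By superposition:
  • 2: tracked with zero error.
  • 6t: e_ss = 6/K_v with K_v=1/45 → 270.
Total e_ss = 270.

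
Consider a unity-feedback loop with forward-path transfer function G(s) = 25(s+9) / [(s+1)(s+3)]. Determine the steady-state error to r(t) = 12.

3/19

System type = 0 (no poles at s=0).
K_p = lim_{s→0} G(s) = 25·9 / (1·3) = 75.
e_ss = 12/(1 + K_p) = 12/76 = 3/19.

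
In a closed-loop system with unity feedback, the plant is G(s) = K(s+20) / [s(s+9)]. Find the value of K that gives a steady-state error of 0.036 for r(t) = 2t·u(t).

The open loop has one pole at the origin → type 1 system.
K_v = lim_{s→0} s·G(s) = K·20 / (9) = (20/9)·K.
e_ss = 2/K_v = 0.036 ⇒ K_v = 500/9 ⇒ K = (500/9)/(20/9) = 25.

25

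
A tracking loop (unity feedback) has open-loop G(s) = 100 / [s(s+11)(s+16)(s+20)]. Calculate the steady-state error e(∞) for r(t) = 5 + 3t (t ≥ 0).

The open loop has one pole at the origin → type 1 system. Taking each input component in turn:
  • 5: tracked with zero error.
  • 3t: e_ss = 3/K_v with K_v=5/176 → 105.6.
Total e_ss = 105.6.

105.6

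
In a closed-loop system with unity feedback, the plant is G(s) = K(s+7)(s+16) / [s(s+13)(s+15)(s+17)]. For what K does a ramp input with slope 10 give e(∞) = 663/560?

250

G(s) has one factor of s in the denominator, so the system is type 1.
K_v = lim_{s→0} s·G(s) = K·7·16 / (13·15·17) = (112/3315)·K.
e_ss = 10/K_v = 663/560 ⇒ K_v = 5600/663 ⇒ K = (5600/663)/(112/3315) = 250.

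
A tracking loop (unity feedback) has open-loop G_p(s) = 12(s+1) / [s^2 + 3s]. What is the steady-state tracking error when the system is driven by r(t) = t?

Factoring s from the denominator leaves a polynomial with constant term 3, so the system is type 1.
K_v = lim_{s→0} s·G_p(s) = 12·1 / 3 = 4.
e_ss = 1/K_v = 1/4 = 0.25.

0.25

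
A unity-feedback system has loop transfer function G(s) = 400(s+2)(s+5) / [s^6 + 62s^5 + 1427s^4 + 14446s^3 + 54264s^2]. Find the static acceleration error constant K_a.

The denominator has no term below 54264s^2 — 2 poles at s=0, type 2.
K_a = lim_{s→0} s^2·G(s) = 400·2·5 / 54264 = 500/6783.

500/6783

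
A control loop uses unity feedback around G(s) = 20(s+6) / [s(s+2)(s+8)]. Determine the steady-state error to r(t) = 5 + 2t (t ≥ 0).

One free integrator in G(s): this is a type 1 system. Taking each input component in turn:
  • 5: tracked with zero error.
  • 2t: e_ss = 2/K_v with K_v=7.5 → 4/15.
Total e_ss = 4/15.

4/15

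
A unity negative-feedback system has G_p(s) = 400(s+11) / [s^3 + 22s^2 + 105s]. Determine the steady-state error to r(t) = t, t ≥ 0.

21/880

Lowest-order denominator term is 105s, so the open loop has 1 pole at the origin → type 1 system.
K_v = lim_{s→0} s·G_p(s) = 400·11 / 105 = 880/21.
e_ss = 1/K_v = 1/(880/21) = 21/880.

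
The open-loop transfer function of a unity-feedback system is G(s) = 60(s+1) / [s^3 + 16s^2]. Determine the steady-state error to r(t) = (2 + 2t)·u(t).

0

Lowest-order denominator term is 16s^2, so the open loop has 2 poles at the origin → type 2 system. By superposition:
  • 2: tracked with zero error.
  • 2t: tracked with zero error.
Total e_ss = 0.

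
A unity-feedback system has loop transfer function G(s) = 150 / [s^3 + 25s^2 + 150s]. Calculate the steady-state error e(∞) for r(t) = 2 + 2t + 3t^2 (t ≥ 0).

infinity

Factoring s from the denominator leaves a polynomial with constant term 150, so the system is type 1. Taking each input component in turn:
  • 2: tracked with zero error.
  • 2t: e_ss = 2/K_v with K_v=1 → 2.
  • 3t^2: a type-1 system cannot track it, e_ss → ∞.
The unbounded component dominates.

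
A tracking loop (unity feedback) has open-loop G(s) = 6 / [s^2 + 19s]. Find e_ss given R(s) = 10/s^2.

The denominator has no term below 19s — 1 pole at s=0, type 1.
K_v = lim_{s→0} s·G(s) = 6 / 19 = 6/19.
e_ss = 10/K_v = 10/(6/19) = 95/3.

95/3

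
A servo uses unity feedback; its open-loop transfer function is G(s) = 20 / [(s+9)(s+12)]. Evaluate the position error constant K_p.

The open loop has no poles at the origin → type 0 system.
K_p = lim_{s→0} G(s) = 20 / (9·12) = 5/27.

5/27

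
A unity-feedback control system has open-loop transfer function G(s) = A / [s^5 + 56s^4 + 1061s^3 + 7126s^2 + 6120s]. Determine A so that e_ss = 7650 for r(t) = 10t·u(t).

The denominator has no term below 6120s — 1 pole at s=0, type 1.
K_v = lim_{s→0} s·G(s) = A / 6120 = (1/6120)·A.
e_ss = 10/K_v = 7650 ⇒ K_v = 1/765 ⇒ A = (1/765)/(1/6120) = 8.

8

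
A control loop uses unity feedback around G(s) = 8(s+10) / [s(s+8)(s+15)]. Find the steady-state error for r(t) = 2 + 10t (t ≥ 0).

The open loop has one pole at the origin → type 1 system. Treating each term separately:
  • 2: tracked with zero error.
  • 10t: e_ss = 10/K_v with K_v=2/3 → 15.
Total e_ss = 15.

15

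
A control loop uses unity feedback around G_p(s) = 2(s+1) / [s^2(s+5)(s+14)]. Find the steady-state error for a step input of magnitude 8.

The open loop has two poles at the origin → type 2 system.
A type-2 system has K_p = ∞, so it tracks a step input with zero steady-state error.

0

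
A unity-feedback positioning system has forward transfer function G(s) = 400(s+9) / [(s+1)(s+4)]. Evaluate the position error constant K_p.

900

The open loop has no poles at the origin → type 0 system.
K_p = lim_{s→0} G(s) = 400·9 / (1·4) = 900.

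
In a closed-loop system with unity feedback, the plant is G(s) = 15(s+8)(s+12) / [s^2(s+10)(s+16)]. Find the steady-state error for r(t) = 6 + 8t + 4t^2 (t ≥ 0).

8/9

G(s) has two factors of s in the denominator, so the system is type 2. Treating each term separately:
  • 6: tracked with zero error.
  • 8t: tracked with zero error.
  • 4t^2: e_ss = 8/K_a with K_a=9 → 8/9.
Total e_ss = 8/9.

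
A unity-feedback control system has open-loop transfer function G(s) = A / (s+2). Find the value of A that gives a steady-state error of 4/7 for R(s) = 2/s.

No free integrators in G(s): this is a type 0 system.
K_p = lim_{s→0} G(s) = A / (2) = 0.5·A.
e_ss = 2/(1 + K_p) = 4/7 ⇒ 1 + 0.5·A = 3.5 ⇒ A = 5.

5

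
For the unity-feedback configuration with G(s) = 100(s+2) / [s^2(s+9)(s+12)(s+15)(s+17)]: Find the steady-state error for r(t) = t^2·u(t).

275.4

G(s) has two factors of s in the denominator, so the system is type 2.
K_a = lim_{s→0} s^2·G(s) = 100·2 / (9·12·15·17) = 10/1377.
r(t) = t^2 gives R(s) = 2/s^3.
e_ss = 2/K_a = 2/(10/1377) = 275.4.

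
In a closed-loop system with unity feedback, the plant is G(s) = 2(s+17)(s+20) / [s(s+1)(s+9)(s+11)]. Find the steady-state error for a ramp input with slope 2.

One free integrator in G(s): this is a type 1 system.
K_v = lim_{s→0} s·G(s) = 2·17·20 / (1·9·11) = 680/99.
e_ss = 2/K_v = 2/(680/99) = 99/340.

99/340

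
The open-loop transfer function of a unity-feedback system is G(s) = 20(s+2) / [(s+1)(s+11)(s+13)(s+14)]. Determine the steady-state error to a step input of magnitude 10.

G(s) has no factors of s in the denominator, so the system is type 0.
K_p = lim_{s→0} G(s) = 20·2 / (1·11·13·14) = 20/1001.
e_ss = 10/(1 + K_p) = 10/(1021/1001) = 10010/1021.

10010/1021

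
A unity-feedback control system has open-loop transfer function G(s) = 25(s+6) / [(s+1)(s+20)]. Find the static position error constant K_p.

7.5

System type = 0 (no poles at s=0).
K_p = lim_{s→0} G(s) = 25·6 / (1·20) = 7.5.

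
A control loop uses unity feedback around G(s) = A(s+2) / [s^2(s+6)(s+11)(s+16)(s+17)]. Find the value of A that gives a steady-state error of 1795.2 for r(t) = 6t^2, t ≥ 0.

60

G(s) has two factors of s in the denominator, so the system is type 2.
K_a = lim_{s→0} s^2·G(s) = A·2 / (6·11·16·17) = (1/8976)·A.
e_ss = 12/K_a = 1795.2 ⇒ K_a = 5/748 ⇒ A = (5/748)/(1/8976) = 60.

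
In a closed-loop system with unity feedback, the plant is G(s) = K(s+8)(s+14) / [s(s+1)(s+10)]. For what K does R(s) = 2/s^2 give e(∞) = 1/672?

The open loop has one pole at the origin → type 1 system.
K_v = lim_{s→0} s·G(s) = K·8·14 / (1·10) = 11.2·K.
e_ss = 2/K_v = 1/672 ⇒ K_v = 1344 ⇒ K = 1344/11.2 = 120.

120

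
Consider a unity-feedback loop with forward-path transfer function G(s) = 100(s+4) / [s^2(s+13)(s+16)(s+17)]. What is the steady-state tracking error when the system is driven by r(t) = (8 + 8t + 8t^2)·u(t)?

141.44

G(s) has two factors of s in the denominator, so the system is type 2. Taking each input component in turn:
  • 8: tracked with zero error.
  • 8t: tracked with zero error.
  • 8t^2: e_ss = 16/K_a with K_a=25/221 → 141.44.
Total e_ss = 141.44.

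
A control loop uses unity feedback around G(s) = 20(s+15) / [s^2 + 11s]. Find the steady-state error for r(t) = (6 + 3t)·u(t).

Lowest-order denominator term is 11s, so the open loop has 1 pole at the origin → type 1 system. Treating each term separately:
  • 6: tracked with zero error.
  • 3t: e_ss = 3/K_v with K_v=300/11 → 0.11.
Total e_ss = 0.11.

0.11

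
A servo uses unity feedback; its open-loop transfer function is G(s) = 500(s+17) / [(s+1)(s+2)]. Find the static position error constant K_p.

4250

System type = 0 (no poles at s=0).
K_p = lim_{s→0} G(s) = 500·17 / (1·2) = 4250.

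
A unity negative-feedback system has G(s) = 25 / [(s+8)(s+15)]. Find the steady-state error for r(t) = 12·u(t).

288/29

No free integrators in G(s): this is a type 0 system.
K_p = lim_{s→0} G(s) = 25 / (8·15) = 5/24.
e_ss = 12/(1 + K_p) = 12/(29/24) = 288/29.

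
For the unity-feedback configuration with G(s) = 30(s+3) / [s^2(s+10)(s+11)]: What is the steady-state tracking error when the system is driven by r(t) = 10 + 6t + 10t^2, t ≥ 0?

220/9

System type = 2 (two poles at s=0). Treating each term separately:
  • 10: tracked with zero error.
  • 6t: tracked with zero error.
  • 10t^2: e_ss = 20/K_a with K_a=9/11 → 220/9.
Total e_ss = 220/9.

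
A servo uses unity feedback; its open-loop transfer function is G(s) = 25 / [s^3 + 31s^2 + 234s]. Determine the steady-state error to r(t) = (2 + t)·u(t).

Lowest-order denominator term is 234s, so the open loop has 1 pole at the origin → type 1 system. Treating each term separately:
  • 2: tracked with zero error.
  • t: e_ss = 1/K_v with K_v=25/234 → 9.36.
Total e_ss = 9.36.

9.36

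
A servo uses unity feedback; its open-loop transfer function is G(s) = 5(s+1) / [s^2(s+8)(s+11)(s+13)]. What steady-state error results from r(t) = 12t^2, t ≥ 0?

G(s) has two factors of s in the denominator, so the system is type 2.
K_a = lim_{s→0} s^2·G(s) = 5·1 / (8·11·13) = 5/1144.
r(t) = 12t^2 gives R(s) = 24/s^3.
e_ss = 24/K_a = 24/(5/1144) = 5491.2.

5491.2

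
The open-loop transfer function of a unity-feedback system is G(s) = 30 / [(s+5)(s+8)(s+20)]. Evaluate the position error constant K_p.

0.0375

System type = 0 (no poles at s=0).
K_p = lim_{s→0} G(s) = 30 / (5·8·20) = 0.0375.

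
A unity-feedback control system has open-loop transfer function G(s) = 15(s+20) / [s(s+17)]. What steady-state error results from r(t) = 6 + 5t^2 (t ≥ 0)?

infinity

G(s) has one factor of s in the denominator, so the system is type 1. Treating each term separately:
  • 6: tracked with zero error.
  • 5t^2: a type-1 system cannot track it, e_ss → ∞.
The unbounded component dominates.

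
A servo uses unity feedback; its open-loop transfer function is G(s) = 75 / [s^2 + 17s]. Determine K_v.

75/17

The denominator has no term below 17s — 1 pole at s=0, type 1.
K_v = lim_{s→0} s·G(s) = 75 / 17 = 75/17.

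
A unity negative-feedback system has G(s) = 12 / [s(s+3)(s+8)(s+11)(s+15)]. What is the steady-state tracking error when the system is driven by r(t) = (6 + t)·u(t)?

330

G(s) has one factor of s in the denominator, so the system is type 1. Treating each term separately:
  • 6: tracked with zero error.
  • t: e_ss = 1/K_v with K_v=1/330 → 330.
Total e_ss = 330.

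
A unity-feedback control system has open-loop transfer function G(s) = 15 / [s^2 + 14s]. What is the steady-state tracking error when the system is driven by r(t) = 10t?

Lowest-order denominator term is 14s, so the open loop has 1 pole at the origin → type 1 system.
K_v = lim_{s→0} s·G(s) = 15 / 14 = 15/14.
e_ss = 10/K_v = 10/(15/14) = 28/3.

28/3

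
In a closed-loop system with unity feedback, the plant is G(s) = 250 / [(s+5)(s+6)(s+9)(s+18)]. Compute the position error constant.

No free integrators in G(s): this is a type 0 system.
K_p = lim_{s→0} G(s) = 250 / (5·6·9·18) = 25/486.

25/486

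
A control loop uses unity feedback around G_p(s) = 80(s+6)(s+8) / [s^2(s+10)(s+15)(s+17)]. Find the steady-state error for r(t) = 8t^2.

10.625

The open loop has two poles at the origin → type 2 system.
K_a = lim_{s→0} s^2·G_p(s) = 80·6·8 / (10·15·17) = 128/85.
r(t) = 8t^2 gives R(s) = 16/s^3.
e_ss = 16/K_a = 16/(128/85) = 10.625.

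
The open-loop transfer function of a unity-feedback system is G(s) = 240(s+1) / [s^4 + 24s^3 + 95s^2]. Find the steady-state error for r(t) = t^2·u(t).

Lowest-order denominator term is 95s^2, so the open loop has 2 poles at the origin → type 2 system.
K_a = lim_{s→0} s^2·G(s) = 240·1 / 95 = 48/19.
r(t) = t^2 gives R(s) = 2/s^3.
e_ss = 2/K_a = 2/(48/19) = 19/24.

19/24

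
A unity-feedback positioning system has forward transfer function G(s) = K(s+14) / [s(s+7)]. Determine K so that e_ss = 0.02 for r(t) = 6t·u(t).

150

System type = 1 (one pole at s=0).
K_v = lim_{s→0} s·G(s) = K·14 / (7) = 2·K.
e_ss = 6/K_v = 0.02 ⇒ K_v = 300 ⇒ K = 300/2 = 150.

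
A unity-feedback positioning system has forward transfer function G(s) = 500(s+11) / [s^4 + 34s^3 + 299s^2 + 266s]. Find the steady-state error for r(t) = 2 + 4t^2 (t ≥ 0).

Lowest-order denominator term is 266s, so the open loop has 1 pole at the origin → type 1 system. Taking each input component in turn:
  • 2: tracked with zero error.
  • 4t^2: a type-1 system cannot track it, e_ss → ∞.
The unbounded component dominates.

infinity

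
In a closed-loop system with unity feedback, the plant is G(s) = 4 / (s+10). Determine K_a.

G(s) has no factors of s in the denominator, so the system is type 0.
K_a = lim_{s→0} s^2·G(s) = 0 (the extra factor of s kills the finite limit).

0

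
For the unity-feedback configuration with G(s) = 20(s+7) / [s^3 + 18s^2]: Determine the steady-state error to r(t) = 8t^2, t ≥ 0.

Lowest-order denominator term is 18s^2, so the open loop has 2 poles at the origin → type 2 system.
K_a = lim_{s→0} s^2·G(s) = 20·7 / 18 = 70/9.
r(t) = 8t^2 gives R(s) = 16/s^3.
e_ss = 16/K_a = 16/(70/9) = 72/35.

72/35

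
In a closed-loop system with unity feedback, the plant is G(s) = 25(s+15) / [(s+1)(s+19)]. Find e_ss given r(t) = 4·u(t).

No free integrators in G(s): this is a type 0 system.
K_p = lim_{s→0} G(s) = 25·15 / (1·19) = 375/19.
e_ss = 4/(1 + K_p) = 4/(394/19) = 38/197.

38/197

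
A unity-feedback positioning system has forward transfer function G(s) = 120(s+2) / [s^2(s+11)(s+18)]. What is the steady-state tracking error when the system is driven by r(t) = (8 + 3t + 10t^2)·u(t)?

G(s) has two factors of s in the denominator, so the system is type 2. Taking each input component in turn:
  • 8: tracked with zero error.
  • 3t: tracked with zero error.
  • 10t^2: e_ss = 20/K_a with K_a=40/33 → 16.5.
Total e_ss = 16.5.

16.5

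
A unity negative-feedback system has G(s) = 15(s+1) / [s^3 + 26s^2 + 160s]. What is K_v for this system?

3/32

Factoring s from the denominator leaves a polynomial with constant term 160, so the system is type 1.
K_v = lim_{s→0} s·G(s) = 15·1 / 160 = 3/32.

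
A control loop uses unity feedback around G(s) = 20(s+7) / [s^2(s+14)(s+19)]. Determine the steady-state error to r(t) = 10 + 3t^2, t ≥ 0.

Two free integrators in G(s): this is a type 2 system. Taking each input component in turn:
  • 10: tracked with zero error.
  • 3t^2: e_ss = 6/K_a with K_a=10/19 → 11.4.
Total e_ss = 11.4.

11.4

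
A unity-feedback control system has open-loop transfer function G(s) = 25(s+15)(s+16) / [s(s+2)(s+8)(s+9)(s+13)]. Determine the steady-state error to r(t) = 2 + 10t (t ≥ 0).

One free integrator in G(s): this is a type 1 system. Treating each term separately:
  • 2: tracked with zero error.
  • 10t: e_ss = 10/K_v with K_v=125/39 → 3.12.
Total e_ss = 3.12.

3.12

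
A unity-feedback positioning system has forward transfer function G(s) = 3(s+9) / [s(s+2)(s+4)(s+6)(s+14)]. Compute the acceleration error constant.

0

System type = 1 (one pole at s=0).
K_a = lim_{s→0} s^2·G(s) = 0 (the extra factor of s kills the finite limit).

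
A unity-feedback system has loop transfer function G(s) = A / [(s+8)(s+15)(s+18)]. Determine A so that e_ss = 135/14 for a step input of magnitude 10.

The open loop has no poles at the origin → type 0 system.
K_p = lim_{s→0} G(s) = A / (8·15·18) = (1/2160)·A.
e_ss = 10/(1 + K_p) = 135/14 ⇒ 1 + (1/2160)·A = 28/27 ⇒ A = 80.

80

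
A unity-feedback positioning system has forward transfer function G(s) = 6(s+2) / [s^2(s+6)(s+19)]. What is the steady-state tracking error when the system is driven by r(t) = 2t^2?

G(s) has two factors of s in the denominator, so the system is type 2.
K_a = lim_{s→0} s^2·G(s) = 6·2 / (6·19) = 2/19.
r(t) = 2t^2 gives R(s) = 4/s^3.
e_ss = 4/K_a = 4/(2/19) = 38.

38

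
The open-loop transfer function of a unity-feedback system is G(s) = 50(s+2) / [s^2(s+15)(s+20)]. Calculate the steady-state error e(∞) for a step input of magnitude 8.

0

System type = 2 (two poles at s=0).
A type-2 system has K_p = ∞, so it tracks a step input with zero steady-state error.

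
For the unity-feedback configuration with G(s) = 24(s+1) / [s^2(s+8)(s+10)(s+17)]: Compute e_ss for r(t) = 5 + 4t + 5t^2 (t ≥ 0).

1700/3

G(s) has two factors of s in the denominator, so the system is type 2. By superposition:
  • 5: tracked with zero error.
  • 4t: tracked with zero error.
  • 5t^2: e_ss = 10/K_a with K_a=3/170 → 1700/3.
Total e_ss = 1700/3.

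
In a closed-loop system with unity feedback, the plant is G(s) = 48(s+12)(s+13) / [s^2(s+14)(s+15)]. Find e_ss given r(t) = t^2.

The open loop has two poles at the origin → type 2 system.
K_a = lim_{s→0} s^2·G(s) = 48·12·13 / (14·15) = 1248/35.
r(t) = t^2 gives R(s) = 2/s^3.
e_ss = 2/K_a = 2/(1248/35) = 35/624.

35/624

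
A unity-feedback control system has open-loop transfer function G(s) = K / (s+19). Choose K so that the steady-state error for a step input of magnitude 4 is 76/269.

250

The open loop has no poles at the origin → type 0 system.
K_p = lim_{s→0} G(s) = K / (19) = (1/19)·K.
e_ss = 4/(1 + K_p) = 76/269 ⇒ 1 + (1/19)·K = 269/19 ⇒ K = 250.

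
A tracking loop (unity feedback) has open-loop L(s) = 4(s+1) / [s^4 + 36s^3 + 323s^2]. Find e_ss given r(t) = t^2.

161.5

The denominator has no term below 323s^2 — 2 poles at s=0, type 2.
K_a = lim_{s→0} s^2·L(s) = 4·1 / 323 = 4/323.
r(t) = t^2 gives R(s) = 2/s^3.
e_ss = 2/K_a = 2/(4/323) = 161.5.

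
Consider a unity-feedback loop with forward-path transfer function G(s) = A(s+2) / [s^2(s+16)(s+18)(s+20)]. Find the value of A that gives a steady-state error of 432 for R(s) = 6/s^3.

40

The open loop has two poles at the origin → type 2 system.
K_a = lim_{s→0} s^2·G(s) = A·2 / (16·18·20) = (1/2880)·A.
e_ss = 6/K_a = 432 ⇒ K_a = 1/72 ⇒ A = (1/72)/(1/2880) = 40.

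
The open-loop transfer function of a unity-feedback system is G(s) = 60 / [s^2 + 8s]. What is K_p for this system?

infinity

K_p = lim_{s→0} G(s); with 1 pole at the origin the limit diverges, so K_p = ∞.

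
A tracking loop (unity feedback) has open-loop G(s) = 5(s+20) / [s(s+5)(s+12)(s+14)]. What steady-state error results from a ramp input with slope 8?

One free integrator in G(s): this is a type 1 system.
K_v = lim_{s→0} s·G(s) = 5·20 / (5·12·14) = 5/42.
e_ss = 8/K_v = 8/(5/42) = 67.2.

67.2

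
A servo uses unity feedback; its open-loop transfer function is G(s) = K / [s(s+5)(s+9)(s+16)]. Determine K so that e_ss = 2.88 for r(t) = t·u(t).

250

G(s) has one factor of s in the denominator, so the system is type 1.
K_v = lim_{s→0} s·G(s) = K / (5·9·16) = (1/720)·K.
e_ss = 1/K_v = 2.88 ⇒ K_v = 25/72 ⇒ K = (25/72)/(1/720) = 250.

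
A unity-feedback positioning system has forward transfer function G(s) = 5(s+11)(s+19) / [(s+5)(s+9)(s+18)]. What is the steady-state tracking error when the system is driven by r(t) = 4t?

No free integrators in G(s): this is a type 0 system.
K_v = lim_{s→0} s·G(s) = 0; the steady-state error to this ramp input grows without bound.

infinity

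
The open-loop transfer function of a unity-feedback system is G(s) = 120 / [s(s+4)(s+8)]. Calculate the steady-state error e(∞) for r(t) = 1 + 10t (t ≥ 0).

8/3

The open loop has one pole at the origin → type 1 system. Treating each term separately:
  • 1: tracked with zero error.
  • 10t: e_ss = 10/K_v with K_v=3.75 → 8/3.
Total e_ss = 8/3.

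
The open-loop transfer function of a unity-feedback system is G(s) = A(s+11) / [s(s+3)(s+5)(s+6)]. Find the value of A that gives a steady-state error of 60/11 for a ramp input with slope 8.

12

G(s) has one factor of s in the denominator, so the system is type 1.
K_v = lim_{s→0} s·G(s) = A·11 / (3·5·6) = (11/90)·A.
e_ss = 8/K_v = 60/11 ⇒ K_v = 22/15 ⇒ A = (22/15)/(11/90) = 12.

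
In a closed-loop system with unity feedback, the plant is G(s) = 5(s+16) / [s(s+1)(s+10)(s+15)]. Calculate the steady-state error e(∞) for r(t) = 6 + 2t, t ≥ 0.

The open loop has one pole at the origin → type 1 system. Treating each term separately:
  • 6: tracked with zero error.
  • 2t: e_ss = 2/K_v with K_v=8/15 → 3.75.
Total e_ss = 3.75.

3.75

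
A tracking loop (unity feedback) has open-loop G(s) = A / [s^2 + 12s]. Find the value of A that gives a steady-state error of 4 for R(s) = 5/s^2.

15

Factoring s from the denominator leaves a polynomial with constant term 12, so the system is type 1.
K_v = lim_{s→0} s·G(s) = A / 12 = (1/12)·A.
e_ss = 5/K_v = 4 ⇒ K_v = 1.25 ⇒ A = 1.25/(1/12) = 15.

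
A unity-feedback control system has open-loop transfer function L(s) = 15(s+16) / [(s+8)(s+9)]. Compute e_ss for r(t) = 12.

System type = 0 (no poles at s=0).
K_p = lim_{s→0} L(s) = 15·16 / (8·9) = 10/3.
e_ss = 12/(1 + K_p) = 12/(13/3) = 36/13.

36/13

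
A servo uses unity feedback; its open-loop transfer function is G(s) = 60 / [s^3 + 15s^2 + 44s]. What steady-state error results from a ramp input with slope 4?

The denominator has no term below 44s — 1 pole at s=0, type 1.
K_v = lim_{s→0} s·G(s) = 60 / 44 = 15/11.
e_ss = 4/K_v = 4/(15/11) = 44/15.

44/15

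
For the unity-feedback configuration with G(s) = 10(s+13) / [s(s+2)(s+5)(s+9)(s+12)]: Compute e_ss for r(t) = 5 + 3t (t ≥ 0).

One free integrator in G(s): this is a type 1 system. Treating each term separately:
  • 5: tracked with zero error.
  • 3t: e_ss = 3/K_v with K_v=13/108 → 324/13.
Total e_ss = 324/13.

324/13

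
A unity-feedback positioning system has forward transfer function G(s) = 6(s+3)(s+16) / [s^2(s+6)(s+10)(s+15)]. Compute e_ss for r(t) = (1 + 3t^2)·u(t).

18.75

G(s) has two factors of s in the denominator, so the system is type 2. By superposition:
  • 1: tracked with zero error.
  • 3t^2: e_ss = 6/K_a with K_a=0.32 → 18.75.
Total e_ss = 18.75.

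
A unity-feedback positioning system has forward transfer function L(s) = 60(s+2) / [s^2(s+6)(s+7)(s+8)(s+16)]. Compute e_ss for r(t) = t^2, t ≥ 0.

Two free integrators in L(s): this is a type 2 system.
K_a = lim_{s→0} s^2·L(s) = 60·2 / (6·7·8·16) = 5/224.
r(t) = t^2 gives R(s) = 2/s^3.
e_ss = 2/K_a = 2/(5/224) = 89.6.

89.6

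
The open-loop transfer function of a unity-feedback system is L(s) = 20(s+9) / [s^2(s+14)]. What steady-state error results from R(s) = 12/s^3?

The open loop has two poles at the origin → type 2 system.
K_a = lim_{s→0} s^2·L(s) = 20·9 / (14) = 90/7.
r(t) = 6t^2 gives R(s) = 12/s^3.
e_ss = 12/K_a = 12/(90/7) = 14/15.

14/15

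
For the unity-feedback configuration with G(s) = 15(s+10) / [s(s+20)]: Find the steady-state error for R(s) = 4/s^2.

System type = 1 (one pole at s=0).
K_v = lim_{s→0} s·G(s) = 15·10 / (20) = 7.5.
e_ss = 4/K_v = 4/7.5 = 8/15.

8/15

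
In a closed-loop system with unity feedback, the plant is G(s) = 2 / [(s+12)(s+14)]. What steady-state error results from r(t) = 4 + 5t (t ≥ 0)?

System type = 0 (no poles at s=0). By superposition:
  • 4: e_ss = 4/(1+K_p) with K_p=1/84 → 336/85.
  • 5t: a type-0 system cannot track it, e_ss → ∞.
The unbounded component dominates.

infinity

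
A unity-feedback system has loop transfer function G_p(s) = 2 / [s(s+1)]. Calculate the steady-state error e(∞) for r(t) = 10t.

System type = 1 (one pole at s=0).
K_v = lim_{s→0} s·G_p(s) = 2 / (1) = 2.
e_ss = 10/K_v = 10/2 = 5.

5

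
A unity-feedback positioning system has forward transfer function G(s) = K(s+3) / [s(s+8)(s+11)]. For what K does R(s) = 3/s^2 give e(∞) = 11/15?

120

System type = 1 (one pole at s=0).
K_v = lim_{s→0} s·G(s) = K·3 / (8·11) = (3/88)·K.
e_ss = 3/K_v = 11/15 ⇒ K_v = 45/11 ⇒ K = (45/11)/(3/88) = 120.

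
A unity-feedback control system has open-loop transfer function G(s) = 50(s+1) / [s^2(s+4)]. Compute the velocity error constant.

K_v = lim_{s→0} s·G(s); with 2 poles at the origin the limit diverges, so K_v = ∞.

infinity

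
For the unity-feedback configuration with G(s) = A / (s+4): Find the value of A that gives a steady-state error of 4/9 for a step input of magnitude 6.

50

G(s) has no factors of s in the denominator, so the system is type 0.
K_p = lim_{s→0} G(s) = A / (4) = 0.25·A.
e_ss = 6/(1 + K_p) = 4/9 ⇒ 1 + 0.25·A = 13.5 ⇒ A = 50.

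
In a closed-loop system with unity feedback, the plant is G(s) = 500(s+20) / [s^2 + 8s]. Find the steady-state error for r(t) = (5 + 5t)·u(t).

0.004

Lowest-order denominator term is 8s, so the open loop has 1 pole at the origin → type 1 system. Taking each input component in turn:
  • 5: tracked with zero error.
  • 5t: e_ss = 5/K_v with K_v=1250 → 0.004.
Total e_ss = 0.004.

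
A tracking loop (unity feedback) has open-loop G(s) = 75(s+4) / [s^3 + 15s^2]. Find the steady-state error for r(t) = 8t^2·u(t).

0.8

The denominator has no term below 15s^2 — 2 poles at s=0, type 2.
K_a = lim_{s→0} s^2·G(s) = 75·4 / 15 = 20.
r(t) = 8t^2 gives R(s) = 16/s^3.
e_ss = 16/K_a = 16/20 = 0.8.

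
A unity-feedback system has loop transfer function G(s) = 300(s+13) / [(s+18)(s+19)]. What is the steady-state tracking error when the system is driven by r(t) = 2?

G(s) has no factors of s in the denominator, so the system is type 0.
K_p = lim_{s→0} G(s) = 300·13 / (18·19) = 650/57.
e_ss = 2/(1 + K_p) = 2/(707/57) = 114/707.

114/707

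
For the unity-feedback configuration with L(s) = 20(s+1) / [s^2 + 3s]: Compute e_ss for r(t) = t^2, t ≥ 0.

Lowest-order denominator term is 3s, so the open loop has 1 pole at the origin → type 1 system.
K_a = lim_{s→0} s^2·L(s) = 0; the steady-state error to this parabolic input grows without bound.

infinity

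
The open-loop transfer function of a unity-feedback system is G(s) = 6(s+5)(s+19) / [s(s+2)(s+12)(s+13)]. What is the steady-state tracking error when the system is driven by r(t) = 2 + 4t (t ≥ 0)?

System type = 1 (one pole at s=0). Taking each input component in turn:
  • 2: tracked with zero error.
  • 4t: e_ss = 4/K_v with K_v=95/52 → 208/95.
Total e_ss = 208/95.

208/95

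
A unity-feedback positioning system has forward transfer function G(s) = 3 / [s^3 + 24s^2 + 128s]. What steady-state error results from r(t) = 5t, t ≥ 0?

Lowest-order denominator term is 128s, so the open loop has 1 pole at the origin → type 1 system.
K_v = lim_{s→0} s·G(s) = 3 / 128 = 3/128.
e_ss = 5/K_v = 5/(3/128) = 640/3.

640/3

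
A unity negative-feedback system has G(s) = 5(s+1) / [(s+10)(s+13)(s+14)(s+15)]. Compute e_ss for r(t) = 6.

32760/5461

No free integrators in G(s): this is a type 0 system.
K_p = lim_{s→0} G(s) = 5·1 / (10·13·14·15) = 1/5460.
e_ss = 6/(1 + K_p) = 6/(5461/5460) = 32760/5461.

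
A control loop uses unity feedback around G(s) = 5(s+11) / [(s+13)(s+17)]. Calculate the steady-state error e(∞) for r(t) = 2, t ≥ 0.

The open loop has no poles at the origin → type 0 system.
K_p = lim_{s→0} G(s) = 5·11 / (13·17) = 55/221.
e_ss = 2/(1 + K_p) = 2/(276/221) = 221/138.

221/138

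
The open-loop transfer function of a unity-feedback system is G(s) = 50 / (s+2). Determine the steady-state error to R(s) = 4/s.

2/13

System type = 0 (no poles at s=0).
K_p = lim_{s→0} G(s) = 50 / (2) = 25.
e_ss = 4/(1 + K_p) = 4/26 = 2/13.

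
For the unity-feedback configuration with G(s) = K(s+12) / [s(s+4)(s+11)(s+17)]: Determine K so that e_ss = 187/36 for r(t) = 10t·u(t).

120

The open loop has one pole at the origin → type 1 system.
K_v = lim_{s→0} s·G(s) = K·12 / (4·11·17) = (3/187)·K.
e_ss = 10/K_v = 187/36 ⇒ K_v = 360/187 ⇒ K = (360/187)/(3/187) = 120.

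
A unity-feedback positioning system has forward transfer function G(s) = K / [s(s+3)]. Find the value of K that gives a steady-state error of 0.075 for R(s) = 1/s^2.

40

G(s) has one factor of s in the denominator, so the system is type 1.
K_v = lim_{s→0} s·G(s) = K / (3) = (1/3)·K.
e_ss = 1/K_v = 0.075 ⇒ K_v = 40/3 ⇒ K = (40/3)/(1/3) = 40.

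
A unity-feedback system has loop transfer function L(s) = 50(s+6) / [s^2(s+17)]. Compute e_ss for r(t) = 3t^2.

System type = 2 (two poles at s=0).
K_a = lim_{s→0} s^2·L(s) = 50·6 / (17) = 300/17.
r(t) = 3t^2 gives R(s) = 6/s^3.
e_ss = 6/K_a = 6/(300/17) = 0.34.

0.34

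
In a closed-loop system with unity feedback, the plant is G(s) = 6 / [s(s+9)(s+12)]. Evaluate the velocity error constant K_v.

One free integrator in G(s): this is a type 1 system.
K_v = lim_{s→0} s·G(s) = 6 / (9·12) = 1/18.

1/18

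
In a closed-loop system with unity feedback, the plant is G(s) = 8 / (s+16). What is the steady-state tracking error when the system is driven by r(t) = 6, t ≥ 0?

4

System type = 0 (no poles at s=0).
K_p = lim_{s→0} G(s) = 8 / (16) = 0.5.
e_ss = 6/(1 + K_p) = 6/1.5 = 4.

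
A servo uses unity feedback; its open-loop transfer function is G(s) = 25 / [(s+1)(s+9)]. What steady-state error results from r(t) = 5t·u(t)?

G(s) has no factors of s in the denominator, so the system is type 0.
For a type-0 system K_v = 0, so e_ss to a ramp input is unbounded.

infinity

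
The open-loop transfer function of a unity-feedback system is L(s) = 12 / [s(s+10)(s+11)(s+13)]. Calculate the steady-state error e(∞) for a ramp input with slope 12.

1430

L(s) has one factor of s in the denominator, so the system is type 1.
K_v = lim_{s→0} s·L(s) = 12 / (10·11·13) = 6/715.
e_ss = 12/K_v = 12/(6/715) = 1430.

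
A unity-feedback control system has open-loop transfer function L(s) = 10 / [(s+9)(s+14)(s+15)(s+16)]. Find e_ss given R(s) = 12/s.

36288/3025

L(s) has no factors of s in the denominator, so the system is type 0.
K_p = lim_{s→0} L(s) = 10 / (9·14·15·16) = 1/3024.
e_ss = 12/(1 + K_p) = 12/(3025/3024) = 36288/3025.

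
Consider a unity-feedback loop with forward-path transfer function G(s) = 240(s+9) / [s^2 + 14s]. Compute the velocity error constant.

Factoring s from the denominator leaves a polynomial with constant term 14, so the system is type 1.
K_v = lim_{s→0} s·G(s) = 240·9 / 14 = 1080/7.

1080/7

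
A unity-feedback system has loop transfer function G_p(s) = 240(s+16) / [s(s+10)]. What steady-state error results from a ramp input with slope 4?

1/96

System type = 1 (one pole at s=0).
K_v = lim_{s→0} s·G_p(s) = 240·16 / (10) = 384.
e_ss = 4/K_v = 4/384 = 1/96.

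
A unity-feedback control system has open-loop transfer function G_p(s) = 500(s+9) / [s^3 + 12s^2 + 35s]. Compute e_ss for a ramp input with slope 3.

7/300

The denominator has no term below 35s — 1 pole at s=0, type 1.
K_v = lim_{s→0} s·G_p(s) = 500·9 / 35 = 900/7.
e_ss = 3/K_v = 3/(900/7) = 7/300.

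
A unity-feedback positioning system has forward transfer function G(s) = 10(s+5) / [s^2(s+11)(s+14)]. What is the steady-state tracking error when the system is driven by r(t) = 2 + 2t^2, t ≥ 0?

G(s) has two factors of s in the denominator, so the system is type 2. Treating each term separately:
  • 2: tracked with zero error.
  • 2t^2: e_ss = 4/K_a with K_a=25/77 → 12.32.
Total e_ss = 12.32.

12.32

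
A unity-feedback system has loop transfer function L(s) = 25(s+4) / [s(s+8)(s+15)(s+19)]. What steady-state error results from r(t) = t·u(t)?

22.8

The open loop has one pole at the origin → type 1 system.
K_v = lim_{s→0} s·L(s) = 25·4 / (8·15·19) = 5/114.
e_ss = 1/K_v = 1/(5/114) = 22.8.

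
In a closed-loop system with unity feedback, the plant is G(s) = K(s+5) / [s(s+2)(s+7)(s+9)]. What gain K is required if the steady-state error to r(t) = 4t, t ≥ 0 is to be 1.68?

One free integrator in G(s): this is a type 1 system.
K_v = lim_{s→0} s·G(s) = K·5 / (2·7·9) = (5/126)·K.
e_ss = 4/K_v = 1.68 ⇒ K_v = 50/21 ⇒ K = (50/21)/(5/126) = 60.

60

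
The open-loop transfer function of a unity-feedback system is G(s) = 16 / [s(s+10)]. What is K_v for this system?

1.6

The open loop has one pole at the origin → type 1 system.
K_v = lim_{s→0} s·G(s) = 16 / (10) = 1.6.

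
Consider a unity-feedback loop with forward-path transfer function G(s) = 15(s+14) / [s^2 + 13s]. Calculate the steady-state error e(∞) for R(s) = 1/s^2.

13/210

Lowest-order denominator term is 13s, so the open loop has 1 pole at the origin → type 1 system.
K_v = lim_{s→0} s·G(s) = 15·14 / 13 = 210/13.
e_ss = 1/K_v = 1/(210/13) = 13/210.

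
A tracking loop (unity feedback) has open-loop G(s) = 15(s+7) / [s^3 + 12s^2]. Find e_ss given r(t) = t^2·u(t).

Factoring s^2 from the denominator leaves a polynomial with constant term 12, so the system is type 2.
K_a = lim_{s→0} s^2·G(s) = 15·7 / 12 = 8.75.
r(t) = t^2 gives R(s) = 2/s^3.
e_ss = 2/K_a = 2/8.75 = 8/35.

8/35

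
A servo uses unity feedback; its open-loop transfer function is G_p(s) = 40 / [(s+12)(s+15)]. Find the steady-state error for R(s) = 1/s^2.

infinity

G_p(s) has no factors of s in the denominator, so the system is type 0.
K_v = lim_{s→0} s·G_p(s) = 0; the steady-state error to this ramp input grows without bound.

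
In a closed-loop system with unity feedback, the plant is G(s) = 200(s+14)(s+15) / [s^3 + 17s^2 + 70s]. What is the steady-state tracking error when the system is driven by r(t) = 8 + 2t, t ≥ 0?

1/300

Factoring s from the denominator leaves a polynomial with constant term 70, so the system is type 1. Taking each input component in turn:
  • 8: tracked with zero error.
  • 2t: e_ss = 2/K_v with K_v=600 → 1/300.
Total e_ss = 1/300.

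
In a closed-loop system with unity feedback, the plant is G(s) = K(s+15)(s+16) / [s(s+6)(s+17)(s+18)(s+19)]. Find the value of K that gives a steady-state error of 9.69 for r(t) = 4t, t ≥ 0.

60

G(s) has one factor of s in the denominator, so the system is type 1.
K_v = lim_{s→0} s·G(s) = K·15·16 / (6·17·18·19) = (20/2907)·K.
e_ss = 4/K_v = 9.69 ⇒ K_v = 400/969 ⇒ K = (400/969)/(20/2907) = 60.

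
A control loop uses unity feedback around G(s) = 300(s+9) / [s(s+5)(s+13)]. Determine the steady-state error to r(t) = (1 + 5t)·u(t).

13/108

The open loop has one pole at the origin → type 1 system. Taking each input component in turn:
  • 1: tracked with zero error.
  • 5t: e_ss = 5/K_v with K_v=540/13 → 13/108.
Total e_ss = 13/108.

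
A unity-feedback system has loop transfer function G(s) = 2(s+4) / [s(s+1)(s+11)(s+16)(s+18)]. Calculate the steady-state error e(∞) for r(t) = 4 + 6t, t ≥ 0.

2376

System type = 1 (one pole at s=0). By superposition:
  • 4: tracked with zero error.
  • 6t: e_ss = 6/K_v with K_v=1/396 → 2376.
Total e_ss = 2376.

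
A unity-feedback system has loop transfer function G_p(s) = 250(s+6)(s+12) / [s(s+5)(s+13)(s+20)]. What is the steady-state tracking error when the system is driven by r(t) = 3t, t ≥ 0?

System type = 1 (one pole at s=0).
K_v = lim_{s→0} s·G_p(s) = 250·6·12 / (5·13·20) = 180/13.
e_ss = 3/K_v = 3/(180/13) = 13/60.

13/60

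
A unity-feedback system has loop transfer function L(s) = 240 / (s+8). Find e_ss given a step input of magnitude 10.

No free integrators in L(s): this is a type 0 system.
K_p = lim_{s→0} L(s) = 240 / (8) = 30.
e_ss = 10/(1 + K_p) = 10/31.

10/31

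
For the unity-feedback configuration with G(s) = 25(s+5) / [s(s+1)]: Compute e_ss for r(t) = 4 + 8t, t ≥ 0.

0.064

One free integrator in G(s): this is a type 1 system. Treating each term separately:
  • 4: tracked with zero error.
  • 8t: e_ss = 8/K_v with K_v=125 → 0.064.
Total e_ss = 0.064.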